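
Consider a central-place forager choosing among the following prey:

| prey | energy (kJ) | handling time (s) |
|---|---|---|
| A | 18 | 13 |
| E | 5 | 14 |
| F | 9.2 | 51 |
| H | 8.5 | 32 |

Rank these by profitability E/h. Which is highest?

A

Profitability E/h (kJ/s): A = 18/13 = 1.38, E = 5/14 = 0.357, F = 9.2/51 = 0.18, H = 8.5/32 = 0.266.
Ranked: A > E > H > F.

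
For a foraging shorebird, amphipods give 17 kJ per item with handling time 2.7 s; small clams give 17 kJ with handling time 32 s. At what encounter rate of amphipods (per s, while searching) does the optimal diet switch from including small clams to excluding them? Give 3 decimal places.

0.034 per s

At the threshold, the rate on amphipods alone equals the profitability of small clams: λ·17/(1 + λ·2.7) = 17/32 = 0.5312.
Rearranging, λ(17 − 0.5312×2.7) = 0.5312, so λ = 0.5312/15.57 = 0.03413 per s.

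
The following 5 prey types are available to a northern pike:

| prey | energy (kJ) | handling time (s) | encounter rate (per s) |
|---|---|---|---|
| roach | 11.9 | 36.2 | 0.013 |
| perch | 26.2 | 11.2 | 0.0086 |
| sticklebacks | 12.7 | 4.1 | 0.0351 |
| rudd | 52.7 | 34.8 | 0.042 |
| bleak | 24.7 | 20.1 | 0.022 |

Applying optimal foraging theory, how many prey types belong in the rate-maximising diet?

Rank by E/h (kJ/s): sticklebacks 3.1, perch 2.34, rudd 1.51, bleak 1.23, roach 0.329. Include each in turn until the next type's E/h falls below the running intake rate.
Rate on top 1: 0.3897. perch: 2.34 > 0.3897 → include.
Rate on top 2: 0.5411. rudd: 1.51 > 0.5411 → include.
Rate on top 3: 1.068. bleak: 1.23 > 1.068 → include.
Rate on top 4: 1.09. roach: 0.329 < 1.09 → exclude; stop.
Optimal diet: sticklebacks, perch, rudd, bleak — 4 of 5 types.

4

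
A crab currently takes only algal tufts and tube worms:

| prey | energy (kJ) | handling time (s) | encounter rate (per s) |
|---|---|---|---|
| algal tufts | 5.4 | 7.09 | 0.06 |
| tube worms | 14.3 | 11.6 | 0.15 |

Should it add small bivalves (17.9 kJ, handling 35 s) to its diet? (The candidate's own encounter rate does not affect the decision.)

On algal tufts and tube worms alone, R = ΣλE/(1+Σλh) = 2.469/3.165 = 0.78 kJ/s.
small bivalves: E/h = 17.9/35 = 0.5114 kJ/s.
Since 0.5114 < R, time spent handling small bivalves is better spent searching.

No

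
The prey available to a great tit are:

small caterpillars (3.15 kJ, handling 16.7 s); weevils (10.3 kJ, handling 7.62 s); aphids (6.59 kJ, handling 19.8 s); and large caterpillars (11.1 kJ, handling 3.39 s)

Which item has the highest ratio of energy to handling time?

In descending order of E/h:
large caterpillars: 11.1/3.39 = 3.27 kJ/s
weevils: 10.3/7.62 = 1.35 kJ/s
aphids: 6.59/19.8 = 0.333 kJ/s
small caterpillars: 3.15/16.7 = 0.189 kJ/s

large caterpillars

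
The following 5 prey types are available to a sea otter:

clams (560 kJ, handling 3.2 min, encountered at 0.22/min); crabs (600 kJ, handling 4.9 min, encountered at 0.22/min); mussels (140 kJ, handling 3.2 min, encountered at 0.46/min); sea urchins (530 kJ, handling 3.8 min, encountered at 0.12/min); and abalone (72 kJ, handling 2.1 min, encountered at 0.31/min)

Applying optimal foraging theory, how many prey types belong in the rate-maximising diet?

E/h in descending order: clams 175, sea urchins 139, crabs 122, mussels 43.8, abalone 34.3 kJ/min. The optimal diet is the largest prefix of this list for which every included type satisfies E_i/h_i > R on the types above it.
Rate on top 1: 72.3. sea urchins: 139 > 72.3 → include.
Rate on top 2: 86.48. crabs: 122 > 86.48 → include.
Rate on top 3: 98.46. mussels: 43.8 < 98.46 → exclude; stop.
Optimal diet: clams, sea urchins, crabs — 3 of 5 types.

3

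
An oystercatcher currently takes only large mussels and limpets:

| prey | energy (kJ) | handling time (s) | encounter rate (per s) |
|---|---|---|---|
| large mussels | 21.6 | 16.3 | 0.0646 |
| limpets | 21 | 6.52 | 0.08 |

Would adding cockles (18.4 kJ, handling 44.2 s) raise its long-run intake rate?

No

Intake rate on the current diet: R = (0.0646×21.6 + 0.08×21) / (1 + 0.0646×16.3 + 0.08×6.52) = 3.075/2.575 = 1.195 kJ/s.
Profitability of cockles: 18.4/44.2 = 0.4163 kJ/s.
0.4163 < 1.195, so adding cockles would lower the average — exclude it.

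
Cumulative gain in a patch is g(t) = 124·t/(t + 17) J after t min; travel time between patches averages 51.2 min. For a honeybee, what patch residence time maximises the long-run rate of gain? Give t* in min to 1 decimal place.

By the marginal value theorem, leave when the instantaneous gain rate g'(t) equals the habitat-wide average g(t)/(T + t).
g'(t) = 124·17/(t + 17)². Setting 124·17/(t+17)² = 124t/[(t+17)(51.2+t)] gives 17(51.2+t) = t(t+17), so t² = 17×51.2 = 870.4.
t* = √870.4 = 29.5 min.

29.5 min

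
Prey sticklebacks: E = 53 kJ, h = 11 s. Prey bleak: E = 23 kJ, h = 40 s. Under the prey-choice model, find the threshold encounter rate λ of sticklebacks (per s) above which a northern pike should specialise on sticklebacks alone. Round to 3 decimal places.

At the threshold, the rate on sticklebacks alone equals the profitability of bleak: λ·53/(1 + λ·11) = 23/40 = 0.575.
Rearranging, λ(53 − 0.575×11) = 0.575, so λ = 0.575/46.67 = 0.01232 per s.

0.012 per s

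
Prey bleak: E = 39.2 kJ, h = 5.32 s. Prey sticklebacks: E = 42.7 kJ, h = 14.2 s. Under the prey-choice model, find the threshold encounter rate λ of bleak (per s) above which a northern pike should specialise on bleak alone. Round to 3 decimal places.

The zero-one rule: include sticklebacks iff E₂/h₂ > λE₁/(1+λh₁). Equality gives the switch point.
λE₁h₂ = E₂ + λE₂h₁ ⇒ λ = E₂/(E₁h₂ − E₂h₁) = 42.7/(556.6 − 227.2) = 0.1296 per s.

0.130 per s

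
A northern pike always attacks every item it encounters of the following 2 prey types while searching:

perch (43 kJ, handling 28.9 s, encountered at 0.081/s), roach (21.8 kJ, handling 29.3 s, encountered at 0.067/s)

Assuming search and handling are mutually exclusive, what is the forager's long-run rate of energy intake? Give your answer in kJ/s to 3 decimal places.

0.932 kJ/s

Energy encountered per unit search time: 0.081×43 + 0.067×21.8 = 4.944 kJ/s.
Handling time per unit search time: 0.081×28.9 + 0.067×29.3 = 4.304.
Rate = 4.944/(1 + 4.304) = 0.9321 kJ/s.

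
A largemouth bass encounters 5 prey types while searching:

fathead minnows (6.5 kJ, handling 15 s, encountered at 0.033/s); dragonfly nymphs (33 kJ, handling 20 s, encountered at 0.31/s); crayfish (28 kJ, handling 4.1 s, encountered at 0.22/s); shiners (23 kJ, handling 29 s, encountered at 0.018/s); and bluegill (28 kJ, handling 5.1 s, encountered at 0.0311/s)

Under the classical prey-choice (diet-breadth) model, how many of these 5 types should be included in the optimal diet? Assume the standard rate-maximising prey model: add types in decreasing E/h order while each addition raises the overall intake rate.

E/h in descending order: crayfish 6.83, bluegill 5.49, dragonfly nymphs 1.65, shiners 0.793, fathead minnows 0.433 kJ/s. The optimal diet is the largest prefix of this list for which every included type satisfies E_i/h_i > R on the types above it.
Rate on top 1: 3.239. bluegill: 5.49 > 3.239 → include.
Rate on top 2: 3.412. dragonfly nymphs: 1.65 < 3.412 → exclude; stop.
Optimal diet: crayfish, bluegill — 2 of 5 types.

2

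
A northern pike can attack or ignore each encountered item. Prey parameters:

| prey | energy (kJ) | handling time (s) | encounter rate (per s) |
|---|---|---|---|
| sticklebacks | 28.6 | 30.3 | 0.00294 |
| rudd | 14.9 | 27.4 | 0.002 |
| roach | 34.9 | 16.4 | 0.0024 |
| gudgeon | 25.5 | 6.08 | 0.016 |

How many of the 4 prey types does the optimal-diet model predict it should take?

4

E/h in descending order: gudgeon 4.19, roach 2.13, sticklebacks 0.944, rudd 0.544 kJ/s. The optimal diet is the largest prefix of this list for which every included type satisfies E_i/h_i > R on the types above it.
Rate on top 1: 0.3718. roach: 2.13 > 0.3718 → include.
Rate on top 2: 0.4326. sticklebacks: 0.944 > 0.4326 → include.
Rate on top 3: 0.4698. rudd: 0.544 > 0.4698 → include.
Optimal diet: gudgeon, roach, sticklebacks, rudd — 4 of 4 types.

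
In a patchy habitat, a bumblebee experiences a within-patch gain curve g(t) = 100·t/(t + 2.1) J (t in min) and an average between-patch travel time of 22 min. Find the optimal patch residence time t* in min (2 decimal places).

6.80 min

Maximise g(t)/(T+t): set derivative to zero → g'(t)(T+t) = g(t).
g'(t) = 100·2.1/(t + 2.1)². Setting 100·2.1/(t+2.1)² = 100t/[(t+2.1)(22+t)] gives 2.1(22+t) = t(t+2.1), so t² = 2.1×22 = 46.2.
t* = √46.2 = 6.797 min.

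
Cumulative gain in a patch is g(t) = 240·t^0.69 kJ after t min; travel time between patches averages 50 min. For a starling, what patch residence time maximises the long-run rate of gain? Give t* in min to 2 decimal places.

Optimal t* satisfies g'(t*) = g(t*)/(T + t*).
g'(t) = 0.69·240·t^-0.31. Setting 0.69·240·t^-0.31 = 240·t^0.69/(50+t) gives 0.69(50+t) = t, so 0.31·t = 0.69×50.
t* = 0.69×50/0.31 = 111.3 min.

111.29 min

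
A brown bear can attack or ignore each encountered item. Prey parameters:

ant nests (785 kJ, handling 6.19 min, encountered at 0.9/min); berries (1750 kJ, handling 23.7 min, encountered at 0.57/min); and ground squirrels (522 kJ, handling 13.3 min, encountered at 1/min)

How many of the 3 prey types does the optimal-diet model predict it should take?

Profitabilities (E/h, kJ/min): ant nests 127, berries 73.8, ground squirrels 39.2. Add prey in this order while the next type's profitability exceeds the intake rate on those already taken.
Rate on top 1: 107.5. berries: 73.8 < 107.5 → exclude; stop.
Optimal diet: ant nests — 1 of 3 types.

1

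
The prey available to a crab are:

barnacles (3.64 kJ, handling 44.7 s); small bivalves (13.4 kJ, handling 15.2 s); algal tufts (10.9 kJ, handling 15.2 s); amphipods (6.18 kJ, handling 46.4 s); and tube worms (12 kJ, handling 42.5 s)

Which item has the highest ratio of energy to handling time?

small bivalves

In descending order of E/h:
small bivalves: 13.4/15.2 = 0.882 kJ/s
algal tufts: 10.9/15.2 = 0.717 kJ/s
tube worms: 12/42.5 = 0.282 kJ/s
amphipods: 6.18/46.4 = 0.133 kJ/s
barnacles: 3.64/44.7 = 0.0814 kJ/s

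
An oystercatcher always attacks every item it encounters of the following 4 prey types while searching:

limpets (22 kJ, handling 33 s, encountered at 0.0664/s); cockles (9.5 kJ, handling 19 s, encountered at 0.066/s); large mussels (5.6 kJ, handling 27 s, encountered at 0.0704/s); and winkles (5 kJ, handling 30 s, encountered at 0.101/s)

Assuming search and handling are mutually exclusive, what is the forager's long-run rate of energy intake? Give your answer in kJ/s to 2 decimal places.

0.32 kJ/s

R = Σλ_iE_i / (1 + Σλ_ih_i)
Numerator: 0.0664×22 + 0.066×9.5 + 0.0704×5.6 + 0.101×5 = 2.987
Denominator: 1 + 0.0664×33 + 0.066×19 + 0.0704×27 + 0.101×30 = 9.376
R = 2.987/9.376 = 0.3186 kJ/s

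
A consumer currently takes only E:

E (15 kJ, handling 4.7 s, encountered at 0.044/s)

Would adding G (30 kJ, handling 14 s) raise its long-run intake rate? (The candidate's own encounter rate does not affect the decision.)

Intake rate on the current diet: R = (0.044×15) / (1 + 0.044×4.7) = 0.66/1.207 = 0.5469 kJ/s.
Profitability of G: 30/14 = 2.143 kJ/s.
2.143 > 0.5469, so adding G raises the average — include it.

Yes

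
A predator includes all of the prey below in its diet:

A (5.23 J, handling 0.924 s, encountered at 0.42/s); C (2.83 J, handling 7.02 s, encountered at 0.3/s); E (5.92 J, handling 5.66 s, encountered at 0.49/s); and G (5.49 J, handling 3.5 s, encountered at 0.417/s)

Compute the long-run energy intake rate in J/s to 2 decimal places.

1.07 J/s

R = (0.42×5.23 + 0.3×2.83 + 0.49×5.92 + 0.417×5.49) / (1 + 0.42×0.924 + 0.3×7.02 + 0.49×5.66 + 0.417×3.5) = 8.236/7.727 = 1.066 J/s.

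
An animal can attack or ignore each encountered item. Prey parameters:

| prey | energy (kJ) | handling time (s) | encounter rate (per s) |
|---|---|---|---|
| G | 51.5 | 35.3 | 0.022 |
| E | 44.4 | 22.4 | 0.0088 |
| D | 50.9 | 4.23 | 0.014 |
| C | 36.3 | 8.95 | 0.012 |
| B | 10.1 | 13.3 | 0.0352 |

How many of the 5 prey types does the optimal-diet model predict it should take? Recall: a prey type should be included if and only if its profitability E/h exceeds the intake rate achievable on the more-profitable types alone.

4

E/h in descending order: D 12, C 4.06, E 1.98, G 1.46, B 0.759 kJ/s. The optimal diet is the largest prefix of this list for which every included type satisfies E_i/h_i > R on the types above it.
Rate on top 1: 0.6728. C: 4.06 > 0.6728 → include.
Rate on top 2: 0.9842. E: 1.98 > 0.9842 → include.
Rate on top 3: 1.128. G: 1.46 > 1.128 → include.
Rate on top 4: 1.248. B: 0.759 < 1.248 → exclude; stop.
Optimal diet: D, C, E, G — 4 of 5 types.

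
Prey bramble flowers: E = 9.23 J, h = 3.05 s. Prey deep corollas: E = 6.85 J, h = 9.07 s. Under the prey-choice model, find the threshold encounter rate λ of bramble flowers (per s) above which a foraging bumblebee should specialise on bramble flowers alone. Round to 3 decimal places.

0.109 per s

At the threshold, the rate on bramble flowers alone equals the profitability of deep corollas: λ·9.23/(1 + λ·3.05) = 6.85/9.07 = 0.7552.
Rearranging, λ(9.23 − 0.7552×3.05) = 0.7552, so λ = 0.7552/6.927 = 0.109 per s.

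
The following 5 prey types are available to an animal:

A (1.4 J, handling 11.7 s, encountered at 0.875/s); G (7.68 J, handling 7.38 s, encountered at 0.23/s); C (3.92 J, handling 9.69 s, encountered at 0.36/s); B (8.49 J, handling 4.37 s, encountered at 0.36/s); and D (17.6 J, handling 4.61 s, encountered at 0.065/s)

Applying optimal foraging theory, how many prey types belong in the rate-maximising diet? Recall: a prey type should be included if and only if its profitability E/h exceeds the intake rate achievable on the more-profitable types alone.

E/h in descending order: D 3.82, B 1.94, G 1.04, C 0.405, A 0.12 J/s. The optimal diet is the largest prefix of this list for which every included type satisfies E_i/h_i > R on the types above it.
Rate on top 1: 0.8802. B: 1.94 > 0.8802 → include.
Rate on top 2: 1.462. G: 1.04 < 1.462 → exclude; stop.
Optimal diet: D, B — 2 of 5 types.

2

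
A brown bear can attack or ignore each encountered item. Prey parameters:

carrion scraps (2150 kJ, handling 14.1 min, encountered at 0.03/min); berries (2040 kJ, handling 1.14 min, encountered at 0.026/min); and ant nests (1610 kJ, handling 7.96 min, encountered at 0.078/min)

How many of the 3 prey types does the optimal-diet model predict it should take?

Profitabilities (E/h, kJ/min): berries 1.79e+03, ant nests 202, carrion scraps 152. Add prey in this order while the next type's profitability exceeds the intake rate on those already taken.
Rate on top 1: 51.51. ant nests: 202 > 51.51 → include.
Rate on top 2: 108.2. carrion scraps: 152 > 108.2 → include.
Optimal diet: berries, ant nests, carrion scraps — 3 of 3 types.

3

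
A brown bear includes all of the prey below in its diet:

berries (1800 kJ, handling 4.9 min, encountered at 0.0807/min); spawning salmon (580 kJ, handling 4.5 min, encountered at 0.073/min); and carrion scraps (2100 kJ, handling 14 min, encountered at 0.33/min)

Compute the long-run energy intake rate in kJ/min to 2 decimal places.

138.81 kJ/min

R = (0.0807×1800 + 0.073×580 + 0.33×2100) / (1 + 0.0807×4.9 + 0.073×4.5 + 0.33×14) = 880.6/6.344 = 138.8 kJ/min.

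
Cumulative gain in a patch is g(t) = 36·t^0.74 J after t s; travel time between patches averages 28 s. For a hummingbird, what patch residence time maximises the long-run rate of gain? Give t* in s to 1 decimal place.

79.7 s

By the marginal value theorem, leave when the instantaneous gain rate g'(t) equals the habitat-wide average g(t)/(T + t).
g'(t) = 0.74·36·t^-0.26. Setting 0.74·36·t^-0.26 = 36·t^0.74/(28+t) gives 0.74(28+t) = t, so 0.26·t = 0.74×28.
t* = 0.74×28/0.26 = 79.69 s.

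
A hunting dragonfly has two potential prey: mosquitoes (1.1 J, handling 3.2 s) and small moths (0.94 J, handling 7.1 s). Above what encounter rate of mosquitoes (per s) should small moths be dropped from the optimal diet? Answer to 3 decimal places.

0.196 per s

The zero-one rule: include small moths iff E₂/h₂ > λE₁/(1+λh₁). Equality gives the switch point.
λE₁h₂ = E₂ + λE₂h₁ ⇒ λ = E₂/(E₁h₂ − E₂h₁) = 0.94/(7.81 − 3.008) = 0.1958 per s.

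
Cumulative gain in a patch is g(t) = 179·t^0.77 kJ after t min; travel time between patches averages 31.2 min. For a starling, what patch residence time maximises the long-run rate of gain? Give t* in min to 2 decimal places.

By the marginal value theorem, leave when the instantaneous gain rate g'(t) equals the habitat-wide average g(t)/(T + t).
g'(t) = 0.77·179·t^-0.23. Setting 0.77·179·t^-0.23 = 179·t^0.77/(31.2+t) gives 0.77(31.2+t) = t, so 0.23·t = 0.77×31.2.
t* = 0.77×31.2/0.23 = 104.5 min.

104.45 min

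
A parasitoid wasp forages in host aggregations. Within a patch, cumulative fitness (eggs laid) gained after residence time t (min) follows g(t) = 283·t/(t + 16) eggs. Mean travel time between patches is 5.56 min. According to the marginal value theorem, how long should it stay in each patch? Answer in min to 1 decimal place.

By the marginal value theorem, leave when the instantaneous gain rate g'(t) equals the habitat-wide average g(t)/(T + t).
g'(t) = 283·16/(t + 16)². Setting 283·16/(t+16)² = 283t/[(t+16)(5.56+t)] gives 16(5.56+t) = t(t+16), so t² = 16×5.56 = 88.96.
t* = √88.96 = 9.432 min.

9.4 min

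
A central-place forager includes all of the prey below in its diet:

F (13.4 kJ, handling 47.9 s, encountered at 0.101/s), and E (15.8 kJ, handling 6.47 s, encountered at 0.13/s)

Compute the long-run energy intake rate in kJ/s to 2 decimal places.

0.51 kJ/s

R = (0.101×13.4 + 0.13×15.8) / (1 + 0.101×47.9 + 0.13×6.47) = 3.407/6.679 = 0.5102 kJ/s.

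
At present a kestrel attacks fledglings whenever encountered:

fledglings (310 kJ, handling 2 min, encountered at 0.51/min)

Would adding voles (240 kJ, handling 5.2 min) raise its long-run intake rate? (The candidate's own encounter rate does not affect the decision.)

No

Intake rate on the current diet: R = (0.51×310) / (1 + 0.51×2) = 158.1/2.02 = 78.27 kJ/min.
Profitability of voles: 240/5.2 = 46.15 kJ/min.
Since 46.15 < R, time spent handling voles is better spent searching.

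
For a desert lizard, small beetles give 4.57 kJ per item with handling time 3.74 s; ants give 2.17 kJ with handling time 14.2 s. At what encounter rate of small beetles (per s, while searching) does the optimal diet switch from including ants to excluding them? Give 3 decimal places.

0.038 per s

Drop ants once their profitability E₂/h₂ falls below the rate achievable on small beetles alone: E₂/h₂ = λE₁/(1 + λh₁).
Solve for λ: λE₁h₂ = E₂(1 + λh₁) → λ(E₁h₂ − E₂h₁) = E₂ → λ = E₂/(E₁h₂ − E₂h₁).
λ = 2.17/(4.57×14.2 − 2.17×3.74) = 2.17/56.78 = 0.03822 per s.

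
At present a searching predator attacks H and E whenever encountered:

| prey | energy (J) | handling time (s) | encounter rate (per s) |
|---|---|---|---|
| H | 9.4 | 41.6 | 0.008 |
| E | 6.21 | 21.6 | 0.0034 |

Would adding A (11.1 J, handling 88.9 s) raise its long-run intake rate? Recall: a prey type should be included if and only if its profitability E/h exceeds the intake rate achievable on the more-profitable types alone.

On H and E alone, R = ΣλE/(1+Σλh) = 0.09631/1.406 = 0.06849 J/s.
A: E/h = 11.1/88.9 = 0.1249 J/s.
0.1249 > 0.06849, so adding A raises the average — include it.

Yes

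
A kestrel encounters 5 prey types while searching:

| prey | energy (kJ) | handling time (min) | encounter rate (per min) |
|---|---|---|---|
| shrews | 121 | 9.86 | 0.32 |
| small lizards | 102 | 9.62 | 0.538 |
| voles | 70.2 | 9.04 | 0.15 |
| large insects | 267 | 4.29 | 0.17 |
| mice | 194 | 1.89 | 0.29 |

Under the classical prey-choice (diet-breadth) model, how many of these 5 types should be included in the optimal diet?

2

Rank by E/h (kJ/min): mice 103, large insects 62.2, shrews 12.3, small lizards 10.6, voles 7.77. Include each in turn until the next type's E/h falls below the running intake rate.
Rate on top 1: 36.34. large insects: 62.2 > 36.34 → include.
Rate on top 2: 44.63. shrews: 12.3 < 44.63 → exclude; stop.
Optimal diet: mice, large insects — 2 of 5 types.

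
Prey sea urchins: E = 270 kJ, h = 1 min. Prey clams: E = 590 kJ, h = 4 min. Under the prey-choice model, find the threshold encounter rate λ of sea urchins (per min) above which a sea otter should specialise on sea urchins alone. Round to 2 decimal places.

1.20 per min

Drop clams once their profitability E₂/h₂ falls below the rate achievable on sea urchins alone: E₂/h₂ = λE₁/(1 + λh₁).
Solve for λ: λE₁h₂ = E₂(1 + λh₁) → λ(E₁h₂ − E₂h₁) = E₂ → λ = E₂/(E₁h₂ − E₂h₁).
λ = 590/(270×4 − 590×1) = 590/490 = 1.204 per min.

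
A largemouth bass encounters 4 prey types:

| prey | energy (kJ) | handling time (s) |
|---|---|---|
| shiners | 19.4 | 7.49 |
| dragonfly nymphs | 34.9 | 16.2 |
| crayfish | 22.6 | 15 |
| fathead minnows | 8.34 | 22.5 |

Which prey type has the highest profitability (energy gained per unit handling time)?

shiners

In descending order of E/h:
shiners: 19.4/7.49 = 2.59 kJ/s
dragonfly nymphs: 34.9/16.2 = 2.15 kJ/s
crayfish: 22.6/15 = 1.51 kJ/s
fathead minnows: 8.34/22.5 = 0.371 kJ/s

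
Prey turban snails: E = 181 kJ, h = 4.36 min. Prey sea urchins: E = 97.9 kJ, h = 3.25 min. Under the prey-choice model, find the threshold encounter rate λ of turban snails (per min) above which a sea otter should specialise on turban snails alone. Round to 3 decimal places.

0.607 per min

At the threshold, the rate on turban snails alone equals the profitability of sea urchins: λ·181/(1 + λ·4.36) = 97.9/3.25 = 30.12.
Rearranging, λ(181 − 30.12×4.36) = 30.12, so λ = 30.12/49.66 = 0.6065 per min.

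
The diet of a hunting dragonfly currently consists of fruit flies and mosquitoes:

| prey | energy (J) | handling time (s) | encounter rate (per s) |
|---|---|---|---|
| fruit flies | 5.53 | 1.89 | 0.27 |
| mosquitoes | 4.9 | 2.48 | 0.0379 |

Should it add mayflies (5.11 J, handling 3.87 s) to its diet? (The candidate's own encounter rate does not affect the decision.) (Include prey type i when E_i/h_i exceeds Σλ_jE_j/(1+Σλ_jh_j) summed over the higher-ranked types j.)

Yes

Intake rate on the current diet: R = (0.27×5.53 + 0.0379×4.9) / (1 + 0.27×1.89 + 0.0379×2.48) = 1.679/1.604 = 1.046 J/s.
Profitability of mayflies: 5.11/3.87 = 1.32 J/s.
Since 1.32 > R, including mayflies increases the long-run rate.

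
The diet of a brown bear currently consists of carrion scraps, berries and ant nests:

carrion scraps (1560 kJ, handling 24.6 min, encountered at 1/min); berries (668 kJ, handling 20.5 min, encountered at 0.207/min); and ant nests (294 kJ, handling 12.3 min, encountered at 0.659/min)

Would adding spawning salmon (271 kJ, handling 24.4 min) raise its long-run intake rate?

On carrion scraps, berries and ant nests alone, R = ΣλE/(1+Σλh) = 1892/37.95 = 49.86 kJ/min.
spawning salmon: E/h = 271/24.4 = 11.11 kJ/min.
Since 11.11 < R, time spent handling spawning salmon is better spent searching.

No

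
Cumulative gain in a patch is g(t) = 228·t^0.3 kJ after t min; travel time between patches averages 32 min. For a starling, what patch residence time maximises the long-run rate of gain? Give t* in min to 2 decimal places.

By the marginal value theorem, leave when the instantaneous gain rate g'(t) equals the habitat-wide average g(t)/(T + t).
g'(t) = 0.3·228·t^-0.7. Setting 0.3·228·t^-0.7 = 228·t^0.3/(32+t) gives 0.3(32+t) = t, so 0.70·t = 0.3×32.
t* = 0.3×32/0.70 = 13.71 min.

13.71 min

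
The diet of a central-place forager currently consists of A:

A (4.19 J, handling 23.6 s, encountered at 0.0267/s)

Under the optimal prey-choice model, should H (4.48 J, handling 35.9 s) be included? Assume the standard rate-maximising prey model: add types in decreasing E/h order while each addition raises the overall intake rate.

Yes

Intake rate on the current diet: R = (0.0267×4.19) / (1 + 0.0267×23.6) = 0.1119/1.63 = 0.06863 J/s.
Profitability of H: 4.48/35.9 = 0.1248 J/s.
0.1248 > 0.06863, so adding H raises the average — include it.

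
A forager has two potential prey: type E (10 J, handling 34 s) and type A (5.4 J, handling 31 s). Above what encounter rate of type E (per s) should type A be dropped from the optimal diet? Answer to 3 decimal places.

At the threshold, the rate on type E alone equals the profitability of type A: λ·10/(1 + λ·34) = 5.4/31 = 0.1742.
Rearranging, λ(10 − 0.1742×34) = 0.1742, so λ = 0.1742/4.077 = 0.04272 per s.

0.043 per s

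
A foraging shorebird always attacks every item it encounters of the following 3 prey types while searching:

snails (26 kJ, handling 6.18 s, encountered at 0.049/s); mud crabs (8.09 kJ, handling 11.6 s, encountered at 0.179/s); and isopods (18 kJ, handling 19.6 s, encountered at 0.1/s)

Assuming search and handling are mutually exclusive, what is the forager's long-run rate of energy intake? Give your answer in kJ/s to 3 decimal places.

0.847 kJ/s

R = Σλ_iE_i / (1 + Σλ_ih_i)
Numerator: 0.049×26 + 0.179×8.09 + 0.1×18 = 4.522
Denominator: 1 + 0.049×6.18 + 0.179×11.6 + 0.1×19.6 = 5.339
R = 4.522/5.339 = 0.847 kJ/s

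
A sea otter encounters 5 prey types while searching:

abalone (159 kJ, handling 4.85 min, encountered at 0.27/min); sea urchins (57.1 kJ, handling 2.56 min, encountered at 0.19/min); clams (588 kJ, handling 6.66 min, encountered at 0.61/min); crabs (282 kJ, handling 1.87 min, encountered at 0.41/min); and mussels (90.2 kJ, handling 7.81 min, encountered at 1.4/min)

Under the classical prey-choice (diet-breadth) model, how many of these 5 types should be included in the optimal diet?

Rank by E/h (kJ/min): crabs 151, clams 88.3, abalone 32.8, sea urchins 22.3, mussels 11.5. Include each in turn until the next type's E/h falls below the running intake rate.
Rate on top 1: 65.44. clams: 88.3 > 65.44 → include.
Rate on top 2: 81.36. abalone: 32.8 < 81.36 → exclude; stop.
Optimal diet: crabs, clams — 2 of 5 types.

2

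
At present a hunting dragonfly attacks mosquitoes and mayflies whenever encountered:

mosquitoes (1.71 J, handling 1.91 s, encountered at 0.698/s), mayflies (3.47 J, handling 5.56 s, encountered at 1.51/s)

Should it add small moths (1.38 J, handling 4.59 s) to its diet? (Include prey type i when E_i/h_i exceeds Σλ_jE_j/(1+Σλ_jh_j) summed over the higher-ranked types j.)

On mosquitoes and mayflies alone, R = ΣλE/(1+Σλh) = 6.433/10.73 = 0.5996 J/s.
small moths: E/h = 1.38/4.59 = 0.3007 J/s.
0.3007 < 0.5996, so adding small moths would lower the average — exclude it.

No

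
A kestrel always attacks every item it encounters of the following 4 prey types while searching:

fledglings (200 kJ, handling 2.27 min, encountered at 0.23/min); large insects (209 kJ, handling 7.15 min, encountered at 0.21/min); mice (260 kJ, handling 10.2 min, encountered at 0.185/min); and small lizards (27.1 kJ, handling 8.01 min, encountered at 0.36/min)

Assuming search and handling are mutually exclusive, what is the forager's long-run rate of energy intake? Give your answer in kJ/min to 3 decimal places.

R = (0.23×200 + 0.21×209 + 0.185×260 + 0.36×27.1) / (1 + 0.23×2.27 + 0.21×7.15 + 0.185×10.2 + 0.36×8.01) = 147.7/7.794 = 18.96 kJ/min.

18.956 kJ/min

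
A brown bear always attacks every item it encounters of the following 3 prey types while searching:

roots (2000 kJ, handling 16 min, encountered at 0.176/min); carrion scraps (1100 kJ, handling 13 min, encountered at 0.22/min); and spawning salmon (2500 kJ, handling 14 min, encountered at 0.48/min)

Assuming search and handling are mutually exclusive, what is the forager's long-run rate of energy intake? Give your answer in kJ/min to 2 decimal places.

133.92 kJ/min

Energy encountered per unit search time: 0.176×2000 + 0.22×1100 + 0.48×2500 = 1794 kJ/min.
Handling time per unit search time: 0.176×16 + 0.22×13 + 0.48×14 = 12.4.
Rate = 1794/(1 + 12.4) = 133.9 kJ/min.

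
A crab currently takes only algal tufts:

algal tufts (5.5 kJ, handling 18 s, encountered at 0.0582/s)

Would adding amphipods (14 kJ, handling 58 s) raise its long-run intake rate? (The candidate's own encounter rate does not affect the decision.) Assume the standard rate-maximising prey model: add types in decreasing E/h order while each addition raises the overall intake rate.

Yes

On algal tufts alone, R = ΣλE/(1+Σλh) = 0.3201/2.048 = 0.1563 kJ/s.
Profitability of amphipods: 14/58 = 0.2414 kJ/s.
Since 0.2414 > R, including amphipods increases the long-run rate.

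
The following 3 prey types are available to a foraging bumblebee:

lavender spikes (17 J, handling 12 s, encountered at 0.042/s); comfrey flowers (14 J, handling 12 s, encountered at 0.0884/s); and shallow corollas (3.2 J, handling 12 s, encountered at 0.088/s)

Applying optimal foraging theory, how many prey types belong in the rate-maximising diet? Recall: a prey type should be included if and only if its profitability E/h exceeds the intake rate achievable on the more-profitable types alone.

2

Profitabilities (E/h, J/s): lavender spikes 1.42, comfrey flowers 1.17, shallow corollas 0.267. Add prey in this order while the next type's profitability exceeds the intake rate on those already taken.
Rate on top 1: 0.4747. comfrey flowers: 1.17 > 0.4747 → include.
Rate on top 2: 0.7609. shallow corollas: 0.267 < 0.7609 → exclude; stop.
Optimal diet: lavender spikes, comfrey flowers — 2 of 3 types.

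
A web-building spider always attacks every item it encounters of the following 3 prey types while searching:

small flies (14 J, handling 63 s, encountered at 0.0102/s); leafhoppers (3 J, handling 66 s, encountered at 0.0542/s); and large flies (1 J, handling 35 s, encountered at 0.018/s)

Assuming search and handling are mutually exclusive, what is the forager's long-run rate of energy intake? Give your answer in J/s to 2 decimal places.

0.06 J/s

Energy encountered per unit search time: 0.0102×14 + 0.0542×3 + 0.018×1 = 0.3234 J/s.
Handling time per unit search time: 0.0102×63 + 0.0542×66 + 0.018×35 = 4.85.
Rate = 0.3234/(1 + 4.85) = 0.05528 J/s.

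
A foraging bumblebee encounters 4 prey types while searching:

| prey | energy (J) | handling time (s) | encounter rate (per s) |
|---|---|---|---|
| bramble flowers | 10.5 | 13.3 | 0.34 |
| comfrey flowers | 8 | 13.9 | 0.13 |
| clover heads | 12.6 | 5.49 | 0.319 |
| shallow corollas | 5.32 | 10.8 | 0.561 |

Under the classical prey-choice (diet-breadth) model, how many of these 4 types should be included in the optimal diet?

1

Rank by E/h (J/s): clover heads 2.3, bramble flowers 0.789, comfrey flowers 0.576, shallow corollas 0.493. Include each in turn until the next type's E/h falls below the running intake rate.
Rate on top 1: 1.461. bramble flowers: 0.789 < 1.461 → exclude; stop.
Optimal diet: clover heads — 1 of 4 types.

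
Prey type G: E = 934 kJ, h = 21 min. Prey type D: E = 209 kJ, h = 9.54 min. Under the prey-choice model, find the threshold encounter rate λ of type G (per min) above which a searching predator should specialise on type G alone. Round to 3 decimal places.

At the threshold, the rate on type G alone equals the profitability of type D: λ·934/(1 + λ·21) = 209/9.54 = 21.91.
Rearranging, λ(934 − 21.91×21) = 21.91, so λ = 21.91/473.9 = 0.04623 per min.

0.046 per min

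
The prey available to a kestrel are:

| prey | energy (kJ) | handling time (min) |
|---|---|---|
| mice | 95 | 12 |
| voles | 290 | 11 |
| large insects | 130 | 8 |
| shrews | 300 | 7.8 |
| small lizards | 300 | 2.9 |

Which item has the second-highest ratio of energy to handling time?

Profitability E/h (kJ/min): mice = 95/12 = 7.92, voles = 290/11 = 26.4, large insects = 130/8 = 16.2, shrews = 300/7.8 = 38.5, small lizards = 300/2.9 = 103.
Ranked: small lizards > shrews > voles > large insects > mice.

shrews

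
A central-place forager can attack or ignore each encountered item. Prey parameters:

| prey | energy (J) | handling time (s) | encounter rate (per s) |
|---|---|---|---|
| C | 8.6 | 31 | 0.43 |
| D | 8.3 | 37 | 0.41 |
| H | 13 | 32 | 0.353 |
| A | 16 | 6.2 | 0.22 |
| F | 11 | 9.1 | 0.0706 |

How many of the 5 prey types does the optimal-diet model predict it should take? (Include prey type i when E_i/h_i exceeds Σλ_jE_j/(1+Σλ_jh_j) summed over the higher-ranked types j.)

E/h in descending order: A 2.58, F 1.21, H 0.406, C 0.277, D 0.224 J/s. The optimal diet is the largest prefix of this list for which every included type satisfies E_i/h_i > R on the types above it.
Rate on top 1: 1.489. F: 1.21 < 1.489 → exclude; stop.
Optimal diet: A — 1 of 5 types.

1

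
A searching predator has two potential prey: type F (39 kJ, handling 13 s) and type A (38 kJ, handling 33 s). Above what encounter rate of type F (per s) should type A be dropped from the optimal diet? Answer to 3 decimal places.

Drop type A once their profitability E₂/h₂ falls below the rate achievable on type F alone: E₂/h₂ = λE₁/(1 + λh₁).
Solve for λ: λE₁h₂ = E₂(1 + λh₁) → λ(E₁h₂ − E₂h₁) = E₂ → λ = E₂/(E₁h₂ − E₂h₁).
λ = 38/(39×33 − 38×13) = 38/793 = 0.04792 per s.

0.048 per s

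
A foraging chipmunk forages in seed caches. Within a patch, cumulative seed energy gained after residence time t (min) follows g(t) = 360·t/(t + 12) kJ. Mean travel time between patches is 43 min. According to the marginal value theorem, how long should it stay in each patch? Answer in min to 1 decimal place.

22.7 min

Maximise g(t)/(T+t): set derivative to zero → g'(t)(T+t) = g(t).
g'(t) = 360·12/(t + 12)². Setting 360·12/(t+12)² = 360t/[(t+12)(43+t)] gives 12(43+t) = t(t+12), so t² = 12×43 = 516.
t* = √516 = 22.72 min.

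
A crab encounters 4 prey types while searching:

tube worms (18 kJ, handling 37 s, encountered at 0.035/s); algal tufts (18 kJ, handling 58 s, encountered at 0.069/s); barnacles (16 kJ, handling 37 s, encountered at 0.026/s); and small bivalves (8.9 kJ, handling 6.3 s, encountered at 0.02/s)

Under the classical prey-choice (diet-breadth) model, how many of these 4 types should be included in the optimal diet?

3

Rank by E/h (kJ/s): small bivalves 1.41, tube worms 0.486, barnacles 0.432, algal tufts 0.31. Include each in turn until the next type's E/h falls below the running intake rate.
Rate on top 1: 0.1581. tube worms: 0.486 > 0.1581 → include.
Rate on top 2: 0.3337. barnacles: 0.432 > 0.3337 → include.
Rate on top 3: 0.3618. algal tufts: 0.31 < 0.3618 → exclude; stop.
Optimal diet: small bivalves, tube worms, barnacles — 3 of 4 types.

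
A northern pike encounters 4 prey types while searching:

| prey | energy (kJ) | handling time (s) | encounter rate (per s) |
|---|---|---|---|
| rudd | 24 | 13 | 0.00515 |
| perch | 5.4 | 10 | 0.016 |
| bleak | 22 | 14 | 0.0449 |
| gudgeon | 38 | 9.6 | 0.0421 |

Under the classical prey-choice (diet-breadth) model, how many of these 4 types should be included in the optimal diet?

3

E/h in descending order: gudgeon 3.96, rudd 1.85, bleak 1.57, perch 0.54 kJ/s. The optimal diet is the largest prefix of this list for which every included type satisfies E_i/h_i > R on the types above it.
Rate on top 1: 1.139. rudd: 1.85 > 1.139 → include.
Rate on top 2: 1.171. bleak: 1.57 > 1.171 → include.
Rate on top 3: 1.291. perch: 0.54 < 1.291 → exclude; stop.
Optimal diet: gudgeon, rudd, bleak — 3 of 4 types.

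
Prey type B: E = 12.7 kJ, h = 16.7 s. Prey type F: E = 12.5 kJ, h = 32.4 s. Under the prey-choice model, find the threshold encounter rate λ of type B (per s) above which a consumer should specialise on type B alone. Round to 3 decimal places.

0.062 per s

Drop type F once their profitability E₂/h₂ falls below the rate achievable on type B alone: E₂/h₂ = λE₁/(1 + λh₁).
Solve for λ: λE₁h₂ = E₂(1 + λh₁) → λ(E₁h₂ − E₂h₁) = E₂ → λ = E₂/(E₁h₂ − E₂h₁).
λ = 12.5/(12.7×32.4 − 12.5×16.7) = 12.5/202.7 = 0.06166 per s.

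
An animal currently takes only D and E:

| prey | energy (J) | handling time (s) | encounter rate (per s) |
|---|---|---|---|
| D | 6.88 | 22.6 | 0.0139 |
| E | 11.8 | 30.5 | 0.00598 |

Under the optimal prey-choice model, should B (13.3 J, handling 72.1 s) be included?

Yes

Current rate: (0.0139×6.88 + 0.00598×11.8)/(1 + 0.0139×22.6 + 0.00598×30.5) = 0.1111 J/s.
Profitability of B: 13.3/72.1 = 0.1845 J/s.
0.1845 > 0.1111, so adding B raises the average — include it.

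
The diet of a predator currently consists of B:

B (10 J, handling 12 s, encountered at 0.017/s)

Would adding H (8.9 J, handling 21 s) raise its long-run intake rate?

Yes

Current rate: (0.017×10)/(1 + 0.017×12) = 0.1412 J/s.
Profitability of H: 8.9/21 = 0.4238 J/s.
Since 0.4238 > R, including H increases the long-run rate.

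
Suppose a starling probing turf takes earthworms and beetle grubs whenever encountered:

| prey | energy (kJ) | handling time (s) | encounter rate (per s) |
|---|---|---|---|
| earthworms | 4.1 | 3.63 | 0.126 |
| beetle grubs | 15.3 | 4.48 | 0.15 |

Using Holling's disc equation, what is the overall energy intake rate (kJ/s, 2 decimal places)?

1.32 kJ/s

R = (0.126×4.1 + 0.15×15.3) / (1 + 0.126×3.63 + 0.15×4.48) = 2.812/2.129 = 1.32 kJ/s.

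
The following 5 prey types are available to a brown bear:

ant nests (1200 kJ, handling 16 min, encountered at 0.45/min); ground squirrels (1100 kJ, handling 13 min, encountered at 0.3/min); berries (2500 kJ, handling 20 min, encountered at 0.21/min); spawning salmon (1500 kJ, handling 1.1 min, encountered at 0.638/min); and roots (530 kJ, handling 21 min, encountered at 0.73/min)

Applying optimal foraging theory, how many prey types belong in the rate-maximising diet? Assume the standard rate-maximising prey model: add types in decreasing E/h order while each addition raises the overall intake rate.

Profitabilities (E/h, kJ/min): spawning salmon 1.36e+03, berries 125, ground squirrels 84.6, ant nests 75, roots 25.2. Add prey in this order while the next type's profitability exceeds the intake rate on those already taken.
Rate on top 1: 562.3. berries: 125 < 562.3 → exclude; stop.
Optimal diet: spawning salmon — 1 of 5 types.

1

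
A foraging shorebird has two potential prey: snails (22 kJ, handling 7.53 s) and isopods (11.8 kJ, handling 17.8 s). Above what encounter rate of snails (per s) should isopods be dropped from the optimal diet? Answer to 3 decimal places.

The zero-one rule: include isopods iff E₂/h₂ > λE₁/(1+λh₁). Equality gives the switch point.
λE₁h₂ = E₂ + λE₂h₁ ⇒ λ = E₂/(E₁h₂ − E₂h₁) = 11.8/(391.6 − 88.85) = 0.03898 per s.

0.039 per s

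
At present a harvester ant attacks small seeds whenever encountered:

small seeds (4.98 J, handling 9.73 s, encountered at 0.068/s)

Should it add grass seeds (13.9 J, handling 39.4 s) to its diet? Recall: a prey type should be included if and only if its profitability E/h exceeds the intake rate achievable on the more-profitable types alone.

Intake rate on the current diet: R = (0.068×4.98) / (1 + 0.068×9.73) = 0.3386/1.662 = 0.2038 J/s.
grass seeds: E/h = 13.9/39.4 = 0.3528 J/s.
Since 0.3528 > R, including grass seeds increases the long-run rate.

Yes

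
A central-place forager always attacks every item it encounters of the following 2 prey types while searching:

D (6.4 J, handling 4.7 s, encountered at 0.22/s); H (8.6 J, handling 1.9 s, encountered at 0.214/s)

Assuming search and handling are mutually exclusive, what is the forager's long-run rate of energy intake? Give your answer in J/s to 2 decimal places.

1.33 J/s

R = Σλ_iE_i / (1 + Σλ_ih_i)
Numerator: 0.22×6.4 + 0.214×8.6 = 3.248
Denominator: 1 + 0.22×4.7 + 0.214×1.9 = 2.441
R = 3.248/2.441 = 1.331 J/s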